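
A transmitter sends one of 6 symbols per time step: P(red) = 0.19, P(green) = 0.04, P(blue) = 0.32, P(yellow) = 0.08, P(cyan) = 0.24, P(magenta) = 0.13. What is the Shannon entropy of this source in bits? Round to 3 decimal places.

2.335 bits

H = −Σ pᵢ log₂ pᵢ.
−0.19·log₂(0.19) = 0.4552
−0.04·log₂(0.04) = 0.1858
−0.32·log₂(0.32) = 0.5260
−0.08·log₂(0.08) = 0.2915
−0.24·log₂(0.24) = 0.4941
−0.13·log₂(0.13) = 0.3826
Sum ≈ 2.3353 → 2.335 bits.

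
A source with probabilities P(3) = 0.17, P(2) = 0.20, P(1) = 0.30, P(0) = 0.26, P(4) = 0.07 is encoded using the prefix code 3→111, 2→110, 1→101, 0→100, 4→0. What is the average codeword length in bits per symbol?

2.86 bits/symbol

L̄ = Σ pᵢ·ℓᵢ = 0.17·3 + 0.20·3 + 0.30·3 + 0.26·3 + 0.07·1 = 2.86 bits/symbol.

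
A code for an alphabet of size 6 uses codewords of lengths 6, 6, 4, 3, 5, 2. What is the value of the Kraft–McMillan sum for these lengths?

With common denominator 2^6 = 64: Σ 2^(−ℓᵢ) = 1/64 + 1/64 + 4/64 + 8/64 + 2/64 + 16/64 = 32/64 = 0.5.

0.5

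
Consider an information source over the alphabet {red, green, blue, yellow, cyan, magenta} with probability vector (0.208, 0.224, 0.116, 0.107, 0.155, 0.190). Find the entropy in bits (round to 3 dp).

2.532 bits

H = −Σ pᵢ log₂ pᵢ.
−0.208·log₂(0.208) = 0.4712
−0.224·log₂(0.224) = 0.4835
−0.116·log₂(0.116) = 0.3605
−0.107·log₂(0.107) = 0.3450
−0.155·log₂(0.155) = 0.4169
−0.190·log₂(0.190) = 0.4552
Sum ≈ 2.5323 → 2.532 bits.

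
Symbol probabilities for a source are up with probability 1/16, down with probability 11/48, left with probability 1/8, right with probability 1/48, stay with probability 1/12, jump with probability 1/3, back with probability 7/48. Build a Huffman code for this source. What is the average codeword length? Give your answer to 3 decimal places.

2.521 bits/symbol

Repeatedly combine the two least-probable nodes; the expected code length is the sum of the merged weights.
merge 1/48 + 1/16 → 1/12
merge 1/12 + 1/12 → 1/6
merge 1/8 + 7/48 → 13/48
merge 1/6 + 11/48 → 19/48
merge 13/48 + 1/3 → 29/48
merge 19/48 + 29/48 → 1
L = 1/12 + 1/6 + 13/48 + 19/48 + 29/48 + 1 = 121/48 ≈ 2.521 bits/symbol.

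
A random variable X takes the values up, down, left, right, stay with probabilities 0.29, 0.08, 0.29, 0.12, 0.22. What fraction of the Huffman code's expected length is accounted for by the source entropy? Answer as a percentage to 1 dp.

98.9%

Entropy H = −Σ p log₂ p ≈ 2.1750 bits.
Huffman merges: 2/25+3/25→1/5; 1/5+11/50→21/50; 29/100+29/100→29/50; 21/50+29/50→1. L = 11/5 ≈ 2.2000.
Efficiency = H/L = 2.1750/2.2000 = 98.9%.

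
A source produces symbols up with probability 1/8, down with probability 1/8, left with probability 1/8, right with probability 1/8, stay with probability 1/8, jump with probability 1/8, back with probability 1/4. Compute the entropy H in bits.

Each probability is a power of 1/2, so log₂(1/p) is an integer.
H = Σ p·log₂(1/p) = 1/8·3 + 1/8·3 + 1/8·3 + 1/8·3 + 1/8·3 + 1/8·3 + 1/4·2 = 2.75 bits.

2.75 bits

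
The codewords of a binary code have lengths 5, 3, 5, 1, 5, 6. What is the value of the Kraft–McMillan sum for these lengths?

0.734375

With common denominator 2^6 = 64: Σ 2^(−ℓᵢ) = 2/64 + 8/64 + 2/64 + 32/64 + 2/64 + 1/64 = 47/64 = 0.734375.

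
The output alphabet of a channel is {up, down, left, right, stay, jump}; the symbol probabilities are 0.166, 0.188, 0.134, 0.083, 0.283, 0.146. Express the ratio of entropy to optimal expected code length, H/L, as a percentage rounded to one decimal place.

Entropy H = −Σ p log₂ p ≈ 2.4906 bits.
Huffman merges: 83/1000+67/500→217/1000; 73/500+83/500→39/125; 47/250+217/1000→81/200; 283/1000+39/125→119/200; 81/200+119/200→1. L = 2529/1000 ≈ 2.5290.
Efficiency = H/L = 2.4906/2.5290 = 98.5%.

98.5%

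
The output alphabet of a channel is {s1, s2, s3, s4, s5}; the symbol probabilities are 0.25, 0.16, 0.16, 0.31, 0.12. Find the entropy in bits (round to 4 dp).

2.2369 bits

H = −Σ pᵢ log₂ pᵢ.
−0.25·log₂(0.25) = 0.5000
−0.16·log₂(0.16) = 0.4230
−0.16·log₂(0.16) = 0.4230
−0.31·log₂(0.31) = 0.5238
−0.12·log₂(0.12) = 0.3671
Sum ≈ 2.2369 → 2.2369 bits.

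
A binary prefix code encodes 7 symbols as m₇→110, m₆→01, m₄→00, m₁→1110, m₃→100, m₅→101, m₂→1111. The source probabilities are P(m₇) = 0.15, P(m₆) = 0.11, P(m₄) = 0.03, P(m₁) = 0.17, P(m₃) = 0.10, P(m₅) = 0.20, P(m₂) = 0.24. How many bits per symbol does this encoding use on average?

3.27 bits/symbol

L̄ = Σ pᵢ·ℓᵢ = 0.15·3 + 0.11·2 + 0.03·2 + 0.17·4 + 0.10·3 + 0.20·3 + 0.24·4 = 3.27 bits/symbol.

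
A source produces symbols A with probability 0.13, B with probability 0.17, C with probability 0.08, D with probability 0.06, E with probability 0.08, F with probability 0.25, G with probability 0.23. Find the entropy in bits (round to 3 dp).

H = −Σ pᵢ log₂ pᵢ.
−0.13·log₂(0.13) = 0.3826
−0.17·log₂(0.17) = 0.4346
−0.08·log₂(0.08) = 0.2915
−0.06·log₂(0.06) = 0.2435
−0.08·log₂(0.08) = 0.2915
−0.25·log₂(0.25) = 0.5000
−0.23·log₂(0.23) = 0.4877
Sum ≈ 2.6314 → 2.631 bits.

2.631 bits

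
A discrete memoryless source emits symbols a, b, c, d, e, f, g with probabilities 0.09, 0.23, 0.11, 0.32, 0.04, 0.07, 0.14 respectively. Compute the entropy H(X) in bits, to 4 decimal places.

2.5281 bits

H = −Σ pᵢ log₂ pᵢ.
−0.09·log₂(0.09) = 0.3127
−0.23·log₂(0.23) = 0.4877
−0.11·log₂(0.11) = 0.3503
−0.32·log₂(0.32) = 0.5260
−0.04·log₂(0.04) = 0.1858
−0.07·log₂(0.07) = 0.2686
−0.14·log₂(0.14) = 0.3971
Sum ≈ 2.5281 → 2.5281 bits.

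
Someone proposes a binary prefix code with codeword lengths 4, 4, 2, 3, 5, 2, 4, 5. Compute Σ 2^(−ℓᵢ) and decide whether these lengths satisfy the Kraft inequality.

0.875; yes

With common denominator 2^5 = 32: Σ 2^(−ℓᵢ) = 2/32 + 2/32 + 8/32 + 4/32 + 1/32 + 8/32 + 2/32 + 1/32 = 28/32 = 0.875.
Kraft's inequality requires Σ ≤ 1; here Σ = 0.875 ≤ 1, so such a prefix code exists.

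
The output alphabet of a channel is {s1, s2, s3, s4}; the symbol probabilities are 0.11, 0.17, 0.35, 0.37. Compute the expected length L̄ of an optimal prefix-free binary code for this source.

1.91 bits/symbol

Repeatedly combine the two least-probable nodes; the expected code length is the sum of the merged weights.
merge 11/100 + 17/100 → 7/25
merge 7/25 + 7/20 → 63/100
merge 37/100 + 63/100 → 1
L = 7/25 + 63/100 + 1 = 191/100 = 1.91 bits/symbol.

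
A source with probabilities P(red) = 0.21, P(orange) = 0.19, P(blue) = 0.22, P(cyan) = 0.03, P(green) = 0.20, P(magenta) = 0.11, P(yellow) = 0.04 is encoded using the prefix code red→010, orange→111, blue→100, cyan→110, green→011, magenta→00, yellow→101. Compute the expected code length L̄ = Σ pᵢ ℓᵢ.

2.89 bits/symbol

L̄ = Σ pᵢ·ℓᵢ = 0.21·3 + 0.19·3 + 0.22·3 + 0.03·3 + 0.20·3 + 0.11·2 + 0.04·3 = 2.89 bits/symbol.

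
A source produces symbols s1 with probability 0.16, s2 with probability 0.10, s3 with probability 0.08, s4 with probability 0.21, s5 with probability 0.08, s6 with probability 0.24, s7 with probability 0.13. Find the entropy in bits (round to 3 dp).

H = −Σ pᵢ log₂ pᵢ.
−0.16·log₂(0.16) = 0.4230
−0.10·log₂(0.10) = 0.3322
−0.08·log₂(0.08) = 0.2915
−0.21·log₂(0.21) = 0.4728
−0.08·log₂(0.08) = 0.2915
−0.24·log₂(0.24) = 0.4941
−0.13·log₂(0.13) = 0.3826
Sum ≈ 2.6878 → 2.688 bits.

2.688 bits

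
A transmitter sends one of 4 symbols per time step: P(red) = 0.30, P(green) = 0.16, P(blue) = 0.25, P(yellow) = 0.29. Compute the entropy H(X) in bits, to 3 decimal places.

1.962 bits

H = −Σ pᵢ log₂ pᵢ.
−0.30·log₂(0.30) = 0.5211
−0.16·log₂(0.16) = 0.4230
−0.25·log₂(0.25) = 0.5000
−0.29·log₂(0.29) = 0.5179
Sum ≈ 1.9620 → 1.962 bits.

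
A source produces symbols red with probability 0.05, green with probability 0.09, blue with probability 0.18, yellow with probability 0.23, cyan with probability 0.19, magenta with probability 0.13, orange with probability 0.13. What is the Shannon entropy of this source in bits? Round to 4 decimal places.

H = −Σ pᵢ log₂ pᵢ.
−0.05·log₂(0.05) = 0.2161
−0.09·log₂(0.09) = 0.3127
−0.18·log₂(0.18) = 0.4453
−0.23·log₂(0.23) = 0.4877
−0.19·log₂(0.19) = 0.4552
−0.13·log₂(0.13) = 0.3826
−0.13·log₂(0.13) = 0.3826
Sum ≈ 2.6822 → 2.6822 bits.

2.6822 bits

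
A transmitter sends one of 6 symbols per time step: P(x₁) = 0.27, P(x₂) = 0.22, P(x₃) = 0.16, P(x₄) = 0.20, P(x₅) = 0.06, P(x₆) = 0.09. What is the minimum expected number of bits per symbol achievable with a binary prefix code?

2.46 bits/symbol

Repeatedly combine the two least-probable nodes; the expected code length is the sum of the merged weights.
merge 3/50 + 9/100 → 3/20
merge 3/20 + 4/25 → 31/100
merge 1/5 + 11/50 → 21/50
merge 27/100 + 31/100 → 29/50
merge 21/50 + 29/50 → 1
L = 3/20 + 31/100 + 21/50 + 29/50 + 1 = 123/50 = 2.46 bits/symbol.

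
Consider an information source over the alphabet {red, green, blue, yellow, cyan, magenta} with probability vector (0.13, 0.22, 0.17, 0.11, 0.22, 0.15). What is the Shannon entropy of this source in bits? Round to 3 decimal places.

H = −Σ pᵢ log₂ pᵢ.
−0.13·log₂(0.13) = 0.3826
−0.22·log₂(0.22) = 0.4806
−0.17·log₂(0.17) = 0.4346
−0.11·log₂(0.11) = 0.3503
−0.22·log₂(0.22) = 0.4806
−0.15·log₂(0.15) = 0.4105
Sum ≈ 2.5392 → 2.539 bits.

2.539 bits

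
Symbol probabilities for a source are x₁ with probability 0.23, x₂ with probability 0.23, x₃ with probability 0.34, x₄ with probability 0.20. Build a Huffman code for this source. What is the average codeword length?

2 bits/symbol

Repeatedly combine the two least-probable nodes; the expected code length is the sum of the merged weights.
merge 1/5 + 23/100 → 43/100
merge 23/100 + 17/50 → 57/100
merge 43/100 + 57/100 → 1
L = 43/100 + 57/100 + 1 = 2 bits/symbol.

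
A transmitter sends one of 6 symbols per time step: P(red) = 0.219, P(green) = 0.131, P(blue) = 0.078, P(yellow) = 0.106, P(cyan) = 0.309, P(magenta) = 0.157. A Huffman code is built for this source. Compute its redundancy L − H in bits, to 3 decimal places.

Entropy H = −Σ p log₂ p ≈ 2.4372 bits.
Huffman merges: 39/500+53/500→23/125; 131/1000+157/1000→36/125; 23/125+219/1000→403/1000; 36/125+309/1000→597/1000; 403/1000+597/1000→1. L = 309/125 ≈ 2.4720.
L − H = 2.4720 − 2.4372 = 0.035 bits.

0.035 bits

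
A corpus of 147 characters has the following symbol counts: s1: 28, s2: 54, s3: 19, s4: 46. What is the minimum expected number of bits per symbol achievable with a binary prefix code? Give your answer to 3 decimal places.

Probabilities are the counts divided by 147.
Repeatedly combine the two least-probable nodes; the expected code length is the sum of the merged weights.
merge 19/147 + 4/21 → 47/147
merge 46/147 + 47/147 → 31/49
merge 18/49 + 31/49 → 1
L = 47/147 + 31/49 + 1 = 41/21 ≈ 1.952 bits/symbol.

1.952 bits/symbol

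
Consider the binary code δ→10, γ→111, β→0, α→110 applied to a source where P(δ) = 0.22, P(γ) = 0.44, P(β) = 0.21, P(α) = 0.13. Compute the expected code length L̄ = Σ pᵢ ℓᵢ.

L̄ = Σ pᵢ·ℓᵢ = 0.22·2 + 0.44·3 + 0.21·1 + 0.13·3 = 2.36 bits/symbol.

2.36 bits/symbol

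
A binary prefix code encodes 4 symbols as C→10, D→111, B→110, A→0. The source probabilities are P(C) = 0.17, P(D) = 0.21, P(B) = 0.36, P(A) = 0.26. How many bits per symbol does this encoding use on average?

2.31 bits/symbol

L̄ = Σ pᵢ·ℓᵢ = 0.17·2 + 0.21·3 + 0.36·3 + 0.26·1 = 2.31 bits/symbol.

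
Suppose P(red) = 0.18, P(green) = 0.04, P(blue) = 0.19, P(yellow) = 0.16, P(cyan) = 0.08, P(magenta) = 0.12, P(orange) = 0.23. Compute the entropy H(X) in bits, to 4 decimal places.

H = −Σ pᵢ log₂ pᵢ.
−0.18·log₂(0.18) = 0.4453
−0.04·log₂(0.04) = 0.1858
−0.19·log₂(0.19) = 0.4552
−0.16·log₂(0.16) = 0.4230
−0.08·log₂(0.08) = 0.2915
−0.12·log₂(0.12) = 0.3671
−0.23·log₂(0.23) = 0.4877
Sum ≈ 2.6555 → 2.6555 bits.

2.6555 bits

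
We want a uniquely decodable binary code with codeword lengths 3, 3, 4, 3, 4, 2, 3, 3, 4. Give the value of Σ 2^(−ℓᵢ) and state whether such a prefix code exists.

With common denominator 2^4 = 16: Σ 2^(−ℓᵢ) = 2/16 + 2/16 + 1/16 + 2/16 + 1/16 + 4/16 + 2/16 + 2/16 + 1/16 = 17/16 = 1.0625.
Kraft's inequality requires Σ ≤ 1; here Σ = 1.0625 > 1, so no such prefix code exists.

1.0625; no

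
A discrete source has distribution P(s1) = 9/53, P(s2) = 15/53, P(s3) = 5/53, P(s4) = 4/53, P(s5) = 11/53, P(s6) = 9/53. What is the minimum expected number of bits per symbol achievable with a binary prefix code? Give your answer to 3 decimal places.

2.509 bits/symbol

Repeatedly combine the two least-probable nodes; the expected code length is the sum of the merged weights.
merge 4/53 + 5/53 → 9/53
merge 9/53 + 9/53 → 18/53
merge 9/53 + 11/53 → 20/53
merge 15/53 + 18/53 → 33/53
merge 20/53 + 33/53 → 1
L = 9/53 + 18/53 + 20/53 + 33/53 + 1 = 133/53 ≈ 2.509 bits/symbol.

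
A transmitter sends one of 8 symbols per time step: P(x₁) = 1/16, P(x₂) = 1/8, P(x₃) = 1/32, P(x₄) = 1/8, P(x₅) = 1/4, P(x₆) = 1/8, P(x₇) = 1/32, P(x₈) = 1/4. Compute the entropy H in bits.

2.6875 bits

Each probability is a power of 1/2, so log₂(1/p) is an integer.
H = Σ p·log₂(1/p) = 1/16·4 + 1/8·3 + 1/32·5 + 1/8·3 + 1/4·2 + 1/8·3 + 1/32·5 + 1/4·2 = 2.6875 bits.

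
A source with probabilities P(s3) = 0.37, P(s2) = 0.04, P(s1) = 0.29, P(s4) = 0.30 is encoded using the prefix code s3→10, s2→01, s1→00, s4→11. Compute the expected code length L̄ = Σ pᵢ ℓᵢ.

L̄ = Σ pᵢ·ℓᵢ = 0.37·2 + 0.04·2 + 0.29·2 + 0.30·2 = 2 bits/symbol.

2 bits/symbol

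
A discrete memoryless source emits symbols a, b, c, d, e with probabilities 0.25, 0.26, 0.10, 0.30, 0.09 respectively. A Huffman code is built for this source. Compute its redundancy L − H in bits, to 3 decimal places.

0.019 bits

Entropy H = −Σ p log₂ p ≈ 2.1712 bits.
Huffman merges: 9/100+1/10→19/100; 19/100+1/4→11/25; 13/50+3/10→14/25; 11/25+14/25→1. L = 219/100 ≈ 2.1900.
L − H = 2.1900 − 2.1712 = 0.019 bits.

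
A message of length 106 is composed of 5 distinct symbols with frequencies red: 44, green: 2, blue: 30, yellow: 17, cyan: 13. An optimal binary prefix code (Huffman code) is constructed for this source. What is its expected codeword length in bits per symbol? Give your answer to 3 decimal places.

Probabilities are the counts divided by 106.
Repeatedly combine the two least-probable nodes; the expected code length is the sum of the merged weights.
merge 1/53 + 13/106 → 15/106
merge 15/106 + 17/106 → 16/53
merge 15/53 + 16/53 → 31/53
merge 22/53 + 31/53 → 1
L = 15/106 + 16/53 + 31/53 + 1 = 215/106 ≈ 2.028 bits/symbol.

2.028 bits/symbol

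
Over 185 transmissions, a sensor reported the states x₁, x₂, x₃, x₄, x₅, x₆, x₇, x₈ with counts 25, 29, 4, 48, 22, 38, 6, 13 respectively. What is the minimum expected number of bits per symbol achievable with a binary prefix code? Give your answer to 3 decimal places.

2.714 bits/symbol

Probabilities are the counts divided by 185.
Repeatedly combine the two least-probable nodes; the expected code length is the sum of the merged weights.
merge 4/185 + 6/185 → 2/37
merge 2/37 + 13/185 → 23/185
merge 22/185 + 23/185 → 9/37
merge 5/37 + 29/185 → 54/185
merge 38/185 + 9/37 → 83/185
merge 48/185 + 54/185 → 102/185
merge 83/185 + 102/185 → 1
L = 2/37 + 23/185 + 9/37 + 54/185 + 83/185 + 102/185 + 1 = 502/185 ≈ 2.714 bits/symbol.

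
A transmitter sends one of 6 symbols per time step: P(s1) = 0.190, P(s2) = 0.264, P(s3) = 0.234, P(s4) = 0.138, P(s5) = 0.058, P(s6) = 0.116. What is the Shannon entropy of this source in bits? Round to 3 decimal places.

H = −Σ pᵢ log₂ pᵢ.
−0.190·log₂(0.190) = 0.4552
−0.264·log₂(0.264) = 0.5072
−0.234·log₂(0.234) = 0.4903
−0.138·log₂(0.138) = 0.3943
−0.058·log₂(0.058) = 0.2383
−0.116·log₂(0.116) = 0.3605
Sum ≈ 2.4459 → 2.446 bits.

2.446 bits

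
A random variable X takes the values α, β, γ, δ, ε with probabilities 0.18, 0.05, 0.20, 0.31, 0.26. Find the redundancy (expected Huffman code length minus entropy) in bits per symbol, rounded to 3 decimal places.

0.075 bits

Entropy H = −Σ p log₂ p ≈ 2.1549 bits.
Huffman merges: 1/20+9/50→23/100; 1/5+23/100→43/100; 13/50+31/100→57/100; 43/100+57/100→1. L = 223/100 ≈ 2.2300.
L − H = 2.2300 − 2.1549 = 0.075 bits.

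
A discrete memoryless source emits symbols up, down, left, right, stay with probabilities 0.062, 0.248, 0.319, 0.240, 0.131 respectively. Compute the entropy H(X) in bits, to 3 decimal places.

H = −Σ pᵢ log₂ pᵢ.
−0.062·log₂(0.062) = 0.2487
−0.248·log₂(0.248) = 0.4989
−0.319·log₂(0.319) = 0.5258
−0.240·log₂(0.240) = 0.4941
−0.131·log₂(0.131) = 0.3841
Sum ≈ 2.1517 → 2.152 bits.

2.152 bits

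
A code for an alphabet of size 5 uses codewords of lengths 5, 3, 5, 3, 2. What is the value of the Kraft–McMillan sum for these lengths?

0.5625

With common denominator 2^5 = 32: Σ 2^(−ℓᵢ) = 1/32 + 4/32 + 1/32 + 4/32 + 8/32 = 18/32 = 0.5625.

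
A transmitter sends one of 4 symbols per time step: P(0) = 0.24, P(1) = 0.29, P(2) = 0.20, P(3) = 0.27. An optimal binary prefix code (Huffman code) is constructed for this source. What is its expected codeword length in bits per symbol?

2 bits/symbol

Repeatedly combine the two least-probable nodes; the expected code length is the sum of the merged weights.
merge 1/5 + 6/25 → 11/25
merge 27/100 + 29/100 → 14/25
merge 11/25 + 14/25 → 1
L = 11/25 + 14/25 + 1 = 2 bits/symbol.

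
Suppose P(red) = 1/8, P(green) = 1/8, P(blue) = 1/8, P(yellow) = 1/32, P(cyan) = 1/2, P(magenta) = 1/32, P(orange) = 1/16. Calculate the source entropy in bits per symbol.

Each probability is a power of 1/2, so log₂(1/p) is an integer.
H = Σ p·log₂(1/p) = 1/8·3 + 1/8·3 + 1/8·3 + 1/32·5 + 1/2·1 + 1/32·5 + 1/16·4 = 2.1875 bits.

2.1875 bits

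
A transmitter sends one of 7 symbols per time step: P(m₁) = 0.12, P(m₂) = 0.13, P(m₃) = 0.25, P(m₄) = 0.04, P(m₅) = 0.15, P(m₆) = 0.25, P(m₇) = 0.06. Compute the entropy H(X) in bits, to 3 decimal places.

H = −Σ pᵢ log₂ pᵢ.
−0.12·log₂(0.12) = 0.3671
−0.13·log₂(0.13) = 0.3826
−0.25·log₂(0.25) = 0.5000
−0.04·log₂(0.04) = 0.1858
−0.15·log₂(0.15) = 0.4105
−0.25·log₂(0.25) = 0.5000
−0.06·log₂(0.06) = 0.2435
Sum ≈ 2.5895 → 2.590 bits.

2.590 bits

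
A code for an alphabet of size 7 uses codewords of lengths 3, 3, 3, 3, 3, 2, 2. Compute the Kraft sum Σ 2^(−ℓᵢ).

1.125

With common denominator 2^3 = 8: Σ 2^(−ℓᵢ) = 1/8 + 1/8 + 1/8 + 1/8 + 1/8 + 2/8 + 2/8 = 9/8 = 1.125.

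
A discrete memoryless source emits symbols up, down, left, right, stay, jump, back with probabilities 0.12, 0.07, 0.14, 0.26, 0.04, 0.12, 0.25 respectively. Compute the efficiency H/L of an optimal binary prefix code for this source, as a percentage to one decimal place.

99.6%

Entropy H = −Σ p log₂ p ≈ 2.5908 bits.
Huffman merges: 1/25+7/100→11/100; 11/100+3/25→23/100; 3/25+7/50→13/50; 23/100+1/4→12/25; 13/50+13/50→13/25; 12/25+13/25→1. L = 13/5 ≈ 2.6000.
Efficiency = H/L = 2.5908/2.6000 = 99.6%.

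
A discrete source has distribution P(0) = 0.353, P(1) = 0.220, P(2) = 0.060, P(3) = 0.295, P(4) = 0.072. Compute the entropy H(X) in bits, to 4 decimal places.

2.0473 bits

H = −Σ pᵢ log₂ pᵢ.
−0.353·log₂(0.353) = 0.5303
−0.220·log₂(0.220) = 0.4806
−0.060·log₂(0.060) = 0.2435
−0.295·log₂(0.295) = 0.5196
−0.072·log₂(0.072) = 0.2733
Sum ≈ 2.0473 → 2.0473 bits.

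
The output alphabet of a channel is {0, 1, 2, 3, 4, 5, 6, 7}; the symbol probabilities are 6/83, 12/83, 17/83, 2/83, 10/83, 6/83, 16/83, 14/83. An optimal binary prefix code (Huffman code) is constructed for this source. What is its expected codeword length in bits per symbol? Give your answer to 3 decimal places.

Repeatedly combine the two least-probable nodes; the expected code length is the sum of the merged weights.
merge 2/83 + 6/83 → 8/83
merge 6/83 + 8/83 → 14/83
merge 10/83 + 12/83 → 22/83
merge 14/83 + 14/83 → 28/83
merge 16/83 + 17/83 → 33/83
merge 22/83 + 28/83 → 50/83
merge 33/83 + 50/83 → 1
L = 8/83 + 14/83 + 22/83 + 28/83 + 33/83 + 50/83 + 1 = 238/83 ≈ 2.867 bits/symbol.

2.867 bits/symbol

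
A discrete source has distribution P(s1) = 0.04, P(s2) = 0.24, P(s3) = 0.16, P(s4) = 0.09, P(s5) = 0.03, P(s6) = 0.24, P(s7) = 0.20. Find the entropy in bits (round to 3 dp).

2.526 bits

H = −Σ pᵢ log₂ pᵢ.
−0.04·log₂(0.04) = 0.1858
−0.24·log₂(0.24) = 0.4941
−0.16·log₂(0.16) = 0.4230
−0.09·log₂(0.09) = 0.3127
−0.03·log₂(0.03) = 0.1518
−0.24·log₂(0.24) = 0.4941
−0.20·log₂(0.20) = 0.4644
Sum ≈ 2.5258 → 2.526 bits.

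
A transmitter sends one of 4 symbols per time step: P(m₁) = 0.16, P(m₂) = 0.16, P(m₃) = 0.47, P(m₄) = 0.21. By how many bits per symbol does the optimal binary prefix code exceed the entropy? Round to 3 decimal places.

Entropy H = −Σ p log₂ p ≈ 1.8308 bits.
Huffman merges: 4/25+4/25→8/25; 21/100+8/25→53/100; 47/100+53/100→1. L = 37/20 ≈ 1.8500.
L − H = 1.8500 − 1.8308 = 0.019 bits.

0.019 bits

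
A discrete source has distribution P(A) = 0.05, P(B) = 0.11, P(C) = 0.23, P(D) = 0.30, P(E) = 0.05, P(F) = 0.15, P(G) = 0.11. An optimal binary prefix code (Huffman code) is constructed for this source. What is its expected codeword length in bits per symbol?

2.57 bits/symbol

Repeatedly combine the two least-probable nodes; the expected code length is the sum of the merged weights.
merge 1/20 + 1/20 → 1/10
merge 1/10 + 11/100 → 21/100
merge 11/100 + 3/20 → 13/50
merge 21/100 + 23/100 → 11/25
merge 13/50 + 3/10 → 14/25
merge 11/25 + 14/25 → 1
L = 1/10 + 21/100 + 13/50 + 11/25 + 14/25 + 1 = 257/100 = 2.57 bits/symbol.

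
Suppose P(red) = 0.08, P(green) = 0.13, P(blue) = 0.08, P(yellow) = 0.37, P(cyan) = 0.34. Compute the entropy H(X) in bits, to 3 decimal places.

2.026 bits

H = −Σ pᵢ log₂ pᵢ.
−0.08·log₂(0.08) = 0.2915
−0.13·log₂(0.13) = 0.3826
−0.08·log₂(0.08) = 0.2915
−0.37·log₂(0.37) = 0.5307
−0.34·log₂(0.34) = 0.5292
Sum ≈ 2.0256 → 2.026 bits.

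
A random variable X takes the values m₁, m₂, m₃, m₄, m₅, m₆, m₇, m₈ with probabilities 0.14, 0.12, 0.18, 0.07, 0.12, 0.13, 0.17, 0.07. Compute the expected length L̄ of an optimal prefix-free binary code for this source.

2.96 bits/symbol

Repeatedly combine the two least-probable nodes; the expected code length is the sum of the merged weights.
merge 7/100 + 7/100 → 7/50
merge 3/25 + 3/25 → 6/25
merge 13/100 + 7/50 → 27/100
merge 7/50 + 17/100 → 31/100
merge 9/50 + 6/25 → 21/50
merge 27/100 + 31/100 → 29/50
merge 21/50 + 29/50 → 1
L = 7/50 + 6/25 + 27/100 + 31/100 + 21/50 + 29/50 + 1 = 74/25 = 2.96 bits/symbol.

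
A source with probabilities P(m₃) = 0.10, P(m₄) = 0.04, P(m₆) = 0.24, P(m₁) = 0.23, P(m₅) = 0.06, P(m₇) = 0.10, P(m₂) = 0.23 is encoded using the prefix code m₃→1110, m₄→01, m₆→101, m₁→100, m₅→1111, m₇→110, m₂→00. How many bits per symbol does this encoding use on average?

2.89 bits/symbol

L̄ = Σ pᵢ·ℓᵢ = 0.10·4 + 0.04·2 + 0.24·3 + 0.23·3 + 0.06·4 + 0.10·3 + 0.23·2 = 2.89 bits/symbol.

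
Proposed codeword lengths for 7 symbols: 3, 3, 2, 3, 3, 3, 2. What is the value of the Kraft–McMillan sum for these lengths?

1.125

With common denominator 2^3 = 8: Σ 2^(−ℓᵢ) = 1/8 + 1/8 + 2/8 + 1/8 + 1/8 + 1/8 + 2/8 = 9/8 = 1.125.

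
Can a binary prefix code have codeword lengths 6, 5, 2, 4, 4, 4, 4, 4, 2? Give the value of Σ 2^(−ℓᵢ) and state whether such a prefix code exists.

0.859375; yes

With common denominator 2^6 = 64: Σ 2^(−ℓᵢ) = 1/64 + 2/64 + 16/64 + 4/64 + 4/64 + 4/64 + 4/64 + 4/64 + 16/64 = 55/64 = 0.859375.
Kraft's inequality requires Σ ≤ 1; here Σ = 0.859375 ≤ 1, so such a prefix code exists.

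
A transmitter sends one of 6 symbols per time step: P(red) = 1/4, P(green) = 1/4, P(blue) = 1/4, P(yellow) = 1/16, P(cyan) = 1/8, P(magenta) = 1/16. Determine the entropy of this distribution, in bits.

2.375 bits

Each probability is a power of 1/2, so log₂(1/p) is an integer.
H = Σ p·log₂(1/p) = 1/4·2 + 1/4·2 + 1/4·2 + 1/16·4 + 1/8·3 + 1/16·4 = 2.375 bits.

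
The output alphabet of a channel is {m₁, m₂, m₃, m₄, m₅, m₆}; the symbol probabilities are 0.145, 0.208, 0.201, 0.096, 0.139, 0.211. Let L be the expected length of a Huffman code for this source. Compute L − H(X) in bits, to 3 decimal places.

0.047 bits

Entropy H = −Σ p log₂ p ≈ 2.5343 bits.
Huffman merges: 12/125+139/1000→47/200; 29/200+201/1000→173/500; 26/125+211/1000→419/1000; 47/200+173/500→581/1000; 419/1000+581/1000→1. L = 2581/1000 ≈ 2.5810.
L − H = 2.5810 − 2.5343 = 0.047 bits.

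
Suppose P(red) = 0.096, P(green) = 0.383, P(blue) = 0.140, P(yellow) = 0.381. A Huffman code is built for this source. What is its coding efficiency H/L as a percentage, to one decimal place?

96.2%

Entropy H = −Σ p log₂ p ≈ 1.7824 bits.
Huffman merges: 12/125+7/50→59/250; 59/250+381/1000→617/1000; 383/1000+617/1000→1. L = 1853/1000 ≈ 1.8530.
Efficiency = H/L = 1.7824/1.8530 = 96.2%.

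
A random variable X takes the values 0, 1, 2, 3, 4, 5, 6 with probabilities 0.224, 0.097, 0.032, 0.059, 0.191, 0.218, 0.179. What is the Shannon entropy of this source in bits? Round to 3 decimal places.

H = −Σ pᵢ log₂ pᵢ.
−0.224·log₂(0.224) = 0.4835
−0.097·log₂(0.097) = 0.3265
−0.032·log₂(0.032) = 0.1589
−0.059·log₂(0.059) = 0.2409
−0.191·log₂(0.191) = 0.4562
−0.218·log₂(0.218) = 0.4791
−0.179·log₂(0.179) = 0.4443
Sum ≈ 2.5893 → 2.589 bits.

2.589 bits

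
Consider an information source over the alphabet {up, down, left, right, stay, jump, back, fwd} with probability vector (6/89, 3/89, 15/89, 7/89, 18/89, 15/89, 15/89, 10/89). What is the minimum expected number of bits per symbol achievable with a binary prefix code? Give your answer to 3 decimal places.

Repeatedly combine the two least-probable nodes; the expected code length is the sum of the merged weights.
merge 3/89 + 6/89 → 9/89
merge 7/89 + 9/89 → 16/89
merge 10/89 + 15/89 → 25/89
merge 15/89 + 15/89 → 30/89
merge 16/89 + 18/89 → 34/89
merge 25/89 + 30/89 → 55/89
merge 34/89 + 55/89 → 1
L = 9/89 + 16/89 + 25/89 + 30/89 + 34/89 + 55/89 + 1 = 258/89 ≈ 2.899 bits/symbol.

2.899 bits/symbol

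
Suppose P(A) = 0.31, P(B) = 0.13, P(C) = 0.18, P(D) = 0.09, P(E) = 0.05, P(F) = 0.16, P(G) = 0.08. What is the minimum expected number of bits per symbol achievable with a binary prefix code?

2.64 bits/symbol

Repeatedly combine the two least-probable nodes; the expected code length is the sum of the merged weights.
merge 1/20 + 2/25 → 13/100
merge 9/100 + 13/100 → 11/50
merge 13/100 + 4/25 → 29/100
merge 9/50 + 11/50 → 2/5
merge 29/100 + 31/100 → 3/5
merge 2/5 + 3/5 → 1
L = 13/100 + 11/50 + 29/100 + 2/5 + 3/5 + 1 = 66/25 = 2.64 bits/symbol.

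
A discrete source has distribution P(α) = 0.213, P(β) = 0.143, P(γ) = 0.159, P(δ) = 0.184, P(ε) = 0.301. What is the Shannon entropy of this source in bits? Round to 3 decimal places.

H = −Σ pᵢ log₂ pᵢ.
−0.213·log₂(0.213) = 0.4752
−0.143·log₂(0.143) = 0.4012
−0.159·log₂(0.159) = 0.4218
−0.184·log₂(0.184) = 0.4494
−0.301·log₂(0.301) = 0.5214
Sum ≈ 2.2690 → 2.269 bits.

2.269 bits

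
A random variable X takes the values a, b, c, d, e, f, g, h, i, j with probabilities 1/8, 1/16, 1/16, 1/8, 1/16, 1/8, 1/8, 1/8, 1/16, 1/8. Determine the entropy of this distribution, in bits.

Each probability is a power of 1/2, so log₂(1/p) is an integer.
H = Σ p·log₂(1/p) = 1/8·3 + 1/16·4 + 1/16·4 + 1/8·3 + 1/16·4 + 1/8·3 + 1/8·3 + 1/8·3 + 1/16·4 + 1/8·3 = 3.25 bits.

3.25 bits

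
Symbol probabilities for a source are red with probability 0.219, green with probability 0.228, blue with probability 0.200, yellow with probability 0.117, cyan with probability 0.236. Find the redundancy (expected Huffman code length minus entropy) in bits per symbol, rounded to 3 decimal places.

0.033 bits

Entropy H = −Σ p log₂ p ≈ 2.2843 bits.
Huffman merges: 117/1000+1/5→317/1000; 219/1000+57/250→447/1000; 59/250+317/1000→553/1000; 447/1000+553/1000→1. L = 2317/1000 ≈ 2.3170.
L − H = 2.3170 − 2.2843 = 0.033 bits.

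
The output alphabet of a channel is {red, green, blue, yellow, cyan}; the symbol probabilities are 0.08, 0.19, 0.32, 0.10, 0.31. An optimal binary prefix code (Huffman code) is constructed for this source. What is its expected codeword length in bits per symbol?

2.18 bits/symbol

Repeatedly combine the two least-probable nodes; the expected code length is the sum of the merged weights.
merge 2/25 + 1/10 → 9/50
merge 9/50 + 19/100 → 37/100
merge 31/100 + 8/25 → 63/100
merge 37/100 + 63/100 → 1
L = 9/50 + 37/100 + 63/100 + 1 = 109/50 = 2.18 bits/symbol.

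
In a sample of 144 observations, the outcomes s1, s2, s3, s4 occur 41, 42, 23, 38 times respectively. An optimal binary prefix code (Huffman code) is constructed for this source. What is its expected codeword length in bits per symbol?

Probabilities are the counts divided by 144.
Repeatedly combine the two least-probable nodes; the expected code length is the sum of the merged weights.
merge 23/144 + 19/72 → 61/144
merge 41/144 + 7/24 → 83/144
merge 61/144 + 83/144 → 1
L = 61/144 + 83/144 + 1 = 2 bits/symbol.

2 bits/symbol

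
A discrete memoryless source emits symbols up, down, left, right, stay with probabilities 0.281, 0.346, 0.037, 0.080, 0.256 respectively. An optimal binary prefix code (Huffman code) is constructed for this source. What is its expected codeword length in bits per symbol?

Repeatedly combine the two least-probable nodes; the expected code length is the sum of the merged weights.
merge 37/1000 + 2/25 → 117/1000
merge 117/1000 + 32/125 → 373/1000
merge 281/1000 + 173/500 → 627/1000
merge 373/1000 + 627/1000 → 1
L = 117/1000 + 373/1000 + 627/1000 + 1 = 2117/1000 = 2.117 bits/symbol.

2.117 bits/symbol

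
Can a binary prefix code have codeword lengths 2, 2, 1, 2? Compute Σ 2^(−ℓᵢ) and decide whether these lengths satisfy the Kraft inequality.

1.25; no

With common denominator 2^2 = 4: Σ 2^(−ℓᵢ) = 1/4 + 1/4 + 2/4 + 1/4 = 5/4 = 1.25.
Kraft's inequality requires Σ ≤ 1; here Σ = 1.25 > 1, so no such prefix code exists.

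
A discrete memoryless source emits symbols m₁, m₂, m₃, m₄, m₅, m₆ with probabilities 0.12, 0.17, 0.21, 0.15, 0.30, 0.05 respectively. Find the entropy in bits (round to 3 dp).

H = −Σ pᵢ log₂ pᵢ.
−0.12·log₂(0.12) = 0.3671
−0.17·log₂(0.17) = 0.4346
−0.21·log₂(0.21) = 0.4728
−0.15·log₂(0.15) = 0.4105
−0.30·log₂(0.30) = 0.5211
−0.05·log₂(0.05) = 0.2161
Sum ≈ 2.4222 → 2.422 bits.

2.422 bits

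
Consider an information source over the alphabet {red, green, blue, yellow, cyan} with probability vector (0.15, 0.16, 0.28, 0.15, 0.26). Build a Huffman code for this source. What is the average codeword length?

Repeatedly combine the two least-probable nodes; the expected code length is the sum of the merged weights.
merge 3/20 + 3/20 → 3/10
merge 4/25 + 13/50 → 21/50
merge 7/25 + 3/10 → 29/50
merge 21/50 + 29/50 → 1
L = 3/10 + 21/50 + 29/50 + 1 = 23/10 = 2.3 bits/symbol.

2.3 bits/symbol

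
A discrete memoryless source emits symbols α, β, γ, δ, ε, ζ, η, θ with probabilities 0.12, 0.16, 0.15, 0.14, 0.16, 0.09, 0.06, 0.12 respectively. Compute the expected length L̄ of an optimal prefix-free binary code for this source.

Repeatedly combine the two least-probable nodes; the expected code length is the sum of the merged weights.
merge 3/50 + 9/100 → 3/20
merge 3/25 + 3/25 → 6/25
merge 7/50 + 3/20 → 29/100
merge 3/20 + 4/25 → 31/100
merge 4/25 + 6/25 → 2/5
merge 29/100 + 31/100 → 3/5
merge 2/5 + 3/5 → 1
L = 3/20 + 6/25 + 29/100 + 31/100 + 2/5 + 3/5 + 1 = 299/100 = 2.99 bits/symbol.

2.99 bits/symbol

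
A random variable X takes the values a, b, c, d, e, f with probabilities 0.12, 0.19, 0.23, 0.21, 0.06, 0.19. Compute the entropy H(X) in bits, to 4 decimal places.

2.4815 bits

H = −Σ pᵢ log₂ pᵢ.
−0.12·log₂(0.12) = 0.3671
−0.19·log₂(0.19) = 0.4552
−0.23·log₂(0.23) = 0.4877
−0.21·log₂(0.21) = 0.4728
−0.06·log₂(0.06) = 0.2435
−0.19·log₂(0.19) = 0.4552
Sum ≈ 2.4815 → 2.4815 bits.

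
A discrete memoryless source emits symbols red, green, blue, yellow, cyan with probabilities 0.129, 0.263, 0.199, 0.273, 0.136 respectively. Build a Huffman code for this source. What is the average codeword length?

2.265 bits/symbol

Repeatedly combine the two least-probable nodes; the expected code length is the sum of the merged weights.
merge 129/1000 + 17/125 → 53/200
merge 199/1000 + 263/1000 → 231/500
merge 53/200 + 273/1000 → 269/500
merge 231/500 + 269/500 → 1
L = 53/200 + 231/500 + 269/500 + 1 = 453/200 = 2.265 bits/symbol.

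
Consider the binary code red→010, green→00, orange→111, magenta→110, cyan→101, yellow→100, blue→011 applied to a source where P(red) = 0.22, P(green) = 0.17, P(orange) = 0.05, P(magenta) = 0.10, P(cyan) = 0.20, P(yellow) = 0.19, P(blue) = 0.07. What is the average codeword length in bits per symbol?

2.83 bits/symbol

L̄ = Σ pᵢ·ℓᵢ = 0.22·3 + 0.17·2 + 0.05·3 + 0.10·3 + 0.20·3 + 0.19·3 + 0.07·3 = 2.83 bits/symbol.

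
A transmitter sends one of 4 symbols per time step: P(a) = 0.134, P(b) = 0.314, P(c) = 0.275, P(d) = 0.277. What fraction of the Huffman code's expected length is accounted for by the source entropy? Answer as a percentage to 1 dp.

Entropy H = −Σ p log₂ p ≈ 1.9385 bits.
Huffman merges: 67/500+11/40→409/1000; 277/1000+157/500→591/1000; 409/1000+591/1000→1. L = 2 ≈ 2.0000.
Efficiency = H/L = 1.9385/2.0000 = 96.9%.

96.9%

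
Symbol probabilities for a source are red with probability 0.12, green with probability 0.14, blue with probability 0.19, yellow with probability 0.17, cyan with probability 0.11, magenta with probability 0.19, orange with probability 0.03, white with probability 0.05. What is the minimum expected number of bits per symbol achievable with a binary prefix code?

2.89 bits/symbol

Repeatedly combine the two least-probable nodes; the expected code length is the sum of the merged weights.
merge 3/100 + 1/20 → 2/25
merge 2/25 + 11/100 → 19/100
merge 3/25 + 7/50 → 13/50
merge 17/100 + 19/100 → 9/25
merge 19/100 + 19/100 → 19/50
merge 13/50 + 9/25 → 31/50
merge 19/50 + 31/50 → 1
L = 2/25 + 19/100 + 13/50 + 9/25 + 19/50 + 31/50 + 1 = 289/100 = 2.89 bits/symbol.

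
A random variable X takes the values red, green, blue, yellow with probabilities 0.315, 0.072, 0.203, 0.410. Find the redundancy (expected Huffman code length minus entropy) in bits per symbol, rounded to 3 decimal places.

0.072 bits

Entropy H = −Σ p log₂ p ≈ 1.7926 bits.
Huffman merges: 9/125+203/1000→11/40; 11/40+63/200→59/100; 41/100+59/100→1. L = 373/200 ≈ 1.8650.
L − H = 1.8650 − 1.7926 = 0.072 bits.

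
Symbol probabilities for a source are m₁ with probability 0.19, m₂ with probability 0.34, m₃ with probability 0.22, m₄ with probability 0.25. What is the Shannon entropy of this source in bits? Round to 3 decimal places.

H = −Σ pᵢ log₂ pᵢ.
−0.19·log₂(0.19) = 0.4552
−0.34·log₂(0.34) = 0.5292
−0.22·log₂(0.22) = 0.4806
−0.25·log₂(0.25) = 0.5000
Sum ≈ 1.9650 → 1.965 bits.

1.965 bits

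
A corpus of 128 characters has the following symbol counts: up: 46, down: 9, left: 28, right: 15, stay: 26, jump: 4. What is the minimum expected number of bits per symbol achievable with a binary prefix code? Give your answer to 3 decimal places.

2.320 bits/symbol

Probabilities are the counts divided by 128.
Repeatedly combine the two least-probable nodes; the expected code length is the sum of the merged weights.
merge 1/32 + 9/128 → 13/128
merge 13/128 + 15/128 → 7/32
merge 13/64 + 7/32 → 27/64
merge 7/32 + 23/64 → 37/64
merge 27/64 + 37/64 → 1
L = 13/128 + 7/32 + 27/64 + 37/64 + 1 = 297/128 ≈ 2.320 bits/symbol.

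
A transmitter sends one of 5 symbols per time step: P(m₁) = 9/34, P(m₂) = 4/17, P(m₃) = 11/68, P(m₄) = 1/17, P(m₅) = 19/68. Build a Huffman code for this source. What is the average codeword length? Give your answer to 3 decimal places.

2.221 bits/symbol

Repeatedly combine the two least-probable nodes; the expected code length is the sum of the merged weights.
merge 1/17 + 11/68 → 15/68
merge 15/68 + 4/17 → 31/68
merge 9/34 + 19/68 → 37/68
merge 31/68 + 37/68 → 1
L = 15/68 + 31/68 + 37/68 + 1 = 151/68 ≈ 2.221 bits/symbol.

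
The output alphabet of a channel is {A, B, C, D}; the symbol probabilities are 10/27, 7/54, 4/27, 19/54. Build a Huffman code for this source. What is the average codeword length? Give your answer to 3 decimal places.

Repeatedly combine the two least-probable nodes; the expected code length is the sum of the merged weights.
merge 7/54 + 4/27 → 5/18
merge 5/18 + 19/54 → 17/27
merge 10/27 + 17/27 → 1
L = 5/18 + 17/27 + 1 = 103/54 ≈ 1.907 bits/symbol.

1.907 bits/symbol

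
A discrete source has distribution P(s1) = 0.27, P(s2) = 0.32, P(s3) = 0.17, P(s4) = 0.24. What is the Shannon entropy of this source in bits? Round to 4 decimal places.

1.9648 bits

H = −Σ pᵢ log₂ pᵢ.
−0.27·log₂(0.27) = 0.5100
−0.32·log₂(0.32) = 0.5260
−0.17·log₂(0.17) = 0.4346
−0.24·log₂(0.24) = 0.4941
Sum ≈ 1.9648 → 1.9648 bits.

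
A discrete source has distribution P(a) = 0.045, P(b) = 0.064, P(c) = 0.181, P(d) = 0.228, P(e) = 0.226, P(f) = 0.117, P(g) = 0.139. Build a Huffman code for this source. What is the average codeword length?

Repeatedly combine the two least-probable nodes; the expected code length is the sum of the merged weights.
merge 9/200 + 8/125 → 109/1000
merge 109/1000 + 117/1000 → 113/500
merge 139/1000 + 181/1000 → 8/25
merge 113/500 + 113/500 → 113/250
merge 57/250 + 8/25 → 137/250
merge 113/250 + 137/250 → 1
L = 109/1000 + 113/500 + 8/25 + 113/250 + 137/250 + 1 = 531/200 = 2.655 bits/symbol.

2.655 bits/symbol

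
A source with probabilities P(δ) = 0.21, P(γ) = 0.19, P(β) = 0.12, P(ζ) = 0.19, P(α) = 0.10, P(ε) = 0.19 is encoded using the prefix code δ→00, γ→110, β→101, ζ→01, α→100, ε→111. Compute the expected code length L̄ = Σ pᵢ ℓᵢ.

L̄ = Σ pᵢ·ℓᵢ = 0.21·2 + 0.19·3 + 0.12·3 + 0.19·2 + 0.10·3 + 0.19·3 = 2.6 bits/symbol.

2.6 bits/symbol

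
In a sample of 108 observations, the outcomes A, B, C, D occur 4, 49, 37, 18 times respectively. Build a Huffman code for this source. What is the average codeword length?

Probabilities are the counts divided by 108.
Repeatedly combine the two least-probable nodes; the expected code length is the sum of the merged weights.
merge 1/27 + 1/6 → 11/54
merge 11/54 + 37/108 → 59/108
merge 49/108 + 59/108 → 1
L = 11/54 + 59/108 + 1 = 7/4 = 1.75 bits/symbol.

1.75 bits/symbol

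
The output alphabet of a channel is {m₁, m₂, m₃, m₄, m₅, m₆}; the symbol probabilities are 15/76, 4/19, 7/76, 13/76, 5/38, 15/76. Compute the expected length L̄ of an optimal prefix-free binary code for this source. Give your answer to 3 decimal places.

Repeatedly combine the two least-probable nodes; the expected code length is the sum of the merged weights.
merge 7/76 + 5/38 → 17/76
merge 13/76 + 15/76 → 7/19
merge 15/76 + 4/19 → 31/76
merge 17/76 + 7/19 → 45/76
merge 31/76 + 45/76 → 1
L = 17/76 + 7/19 + 31/76 + 45/76 + 1 = 197/76 ≈ 2.592 bits/symbol.

2.592 bits/symbol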